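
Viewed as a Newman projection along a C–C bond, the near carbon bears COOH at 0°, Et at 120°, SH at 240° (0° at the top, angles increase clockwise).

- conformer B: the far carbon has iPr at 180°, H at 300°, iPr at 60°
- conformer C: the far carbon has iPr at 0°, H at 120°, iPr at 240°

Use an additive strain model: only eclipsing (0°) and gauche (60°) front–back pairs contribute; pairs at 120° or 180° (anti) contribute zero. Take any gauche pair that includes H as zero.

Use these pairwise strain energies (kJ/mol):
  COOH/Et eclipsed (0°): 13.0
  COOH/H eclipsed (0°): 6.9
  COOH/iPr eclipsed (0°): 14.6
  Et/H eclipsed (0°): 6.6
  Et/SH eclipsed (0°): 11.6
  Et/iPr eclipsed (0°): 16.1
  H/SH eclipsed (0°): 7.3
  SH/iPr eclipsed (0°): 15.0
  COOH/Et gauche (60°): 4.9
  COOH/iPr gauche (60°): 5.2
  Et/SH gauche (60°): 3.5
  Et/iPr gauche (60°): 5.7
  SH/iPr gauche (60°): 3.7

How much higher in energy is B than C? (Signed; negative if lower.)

-15.9 kJ/mol

B is staggered. COOH at 0° is gauche with iPr at 60° (5.2); Et at 120° is gauche with iPr at 180° (5.7); Et at 120° is gauche with iPr at 60° (5.7); SH at 240° is gauche with iPr at 180° (3.7). Total 20.3 kJ/mol.
C is eclipsed. COOH at 0° is eclipsed with iPr at 0° (14.6); Et at 120° is eclipsed with H at 120° (6.6); SH at 240° is eclipsed with iPr at 240° (15.0). Total 36.2 kJ/mol.
E(B) − E(C) = 20.3 − 36.2 = -15.9 kJ/mol.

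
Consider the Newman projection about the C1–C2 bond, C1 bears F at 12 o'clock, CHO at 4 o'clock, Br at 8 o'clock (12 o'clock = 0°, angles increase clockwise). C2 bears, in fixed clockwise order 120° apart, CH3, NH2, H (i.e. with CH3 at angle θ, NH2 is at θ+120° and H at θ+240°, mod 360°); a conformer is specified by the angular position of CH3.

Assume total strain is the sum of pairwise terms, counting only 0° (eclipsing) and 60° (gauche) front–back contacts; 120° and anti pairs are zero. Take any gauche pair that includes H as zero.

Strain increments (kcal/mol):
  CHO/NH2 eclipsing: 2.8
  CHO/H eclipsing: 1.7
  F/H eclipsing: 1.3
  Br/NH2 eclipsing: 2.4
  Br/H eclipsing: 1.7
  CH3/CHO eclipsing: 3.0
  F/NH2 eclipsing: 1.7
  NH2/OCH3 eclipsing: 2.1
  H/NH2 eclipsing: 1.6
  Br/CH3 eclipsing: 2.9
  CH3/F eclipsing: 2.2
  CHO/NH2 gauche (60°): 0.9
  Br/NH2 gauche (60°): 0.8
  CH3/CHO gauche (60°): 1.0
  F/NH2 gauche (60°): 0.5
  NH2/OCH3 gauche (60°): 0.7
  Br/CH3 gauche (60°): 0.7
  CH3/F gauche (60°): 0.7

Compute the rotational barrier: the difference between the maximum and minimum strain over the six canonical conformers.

CH3 at 0° (eclipsed): F(0°)/CH3(0°) eclipsed 2.2; CHO(120°)/NH2(120°) eclipsed 2.8; Br(240°)/H(240°) eclipsed 1.7 → 6.7 kcal/mol.
CH3 at 60° (staggered): F(0°)/CH3(60°) gauche 0.7; CHO(120°)/CH3(60°) gauche 1.0; CHO(120°)/NH2(180°) gauche 0.9; Br(240°)/NH2(180°) gauche 0.8 → 3.4 kcal/mol.
CH3 at 120° (eclipsed): F(0°)/H(0°) eclipsed 1.3; CHO(120°)/CH3(120°) eclipsed 3.0; Br(240°)/NH2(240°) eclipsed 2.4 → 6.7 kcal/mol.
CH3 at 180° (staggered): F(0°)/NH2(300°) gauche 0.5; CHO(120°)/CH3(180°) gauche 1.0; Br(240°)/CH3(180°) gauche 0.7; Br(240°)/NH2(300°) gauche 0.8 → 3.0 kcal/mol.
CH3 at 240° (eclipsed): F(0°)/NH2(0°) eclipsed 1.7; CHO(120°)/H(120°) eclipsed 1.7; Br(240°)/CH3(240°) eclipsed 2.9 → 6.3 kcal/mol.
CH3 at 300° (staggered): F(0°)/CH3(300°) gauche 0.7; F(0°)/NH2(60°) gauche 0.5; CHO(120°)/NH2(60°) gauche 0.9; Br(240°)/CH3(300°) gauche 0.7 → 2.8 kcal/mol.
Max at 0° (6.7 kcal/mol), min at 300° (2.8 kcal/mol); barrier = 3.9 kcal/mol.

3.9 kcal/mol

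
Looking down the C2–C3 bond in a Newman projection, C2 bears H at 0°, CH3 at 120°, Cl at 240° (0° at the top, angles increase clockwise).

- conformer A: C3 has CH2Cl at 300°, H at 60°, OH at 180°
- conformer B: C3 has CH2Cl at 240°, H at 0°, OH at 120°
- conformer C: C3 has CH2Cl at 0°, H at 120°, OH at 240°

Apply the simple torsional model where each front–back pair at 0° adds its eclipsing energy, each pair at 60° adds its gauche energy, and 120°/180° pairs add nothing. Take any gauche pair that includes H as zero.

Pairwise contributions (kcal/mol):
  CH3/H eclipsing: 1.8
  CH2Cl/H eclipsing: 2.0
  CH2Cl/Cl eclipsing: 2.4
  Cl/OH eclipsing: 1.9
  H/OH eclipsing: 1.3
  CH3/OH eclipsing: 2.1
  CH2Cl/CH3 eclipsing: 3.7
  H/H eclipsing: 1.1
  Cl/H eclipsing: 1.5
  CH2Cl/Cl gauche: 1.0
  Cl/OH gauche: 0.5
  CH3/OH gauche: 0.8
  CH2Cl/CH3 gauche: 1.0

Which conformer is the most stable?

A

A is staggered. CH3 at 120° is gauche with OH at 180° (0.8); Cl at 240° is gauche with CH2Cl at 300° (1.0); Cl at 240° is gauche with OH at 180° (0.5). Total 2.3 kcal/mol.
B is eclipsed. H at 0° is eclipsed with H at 0° (1.1); CH3 at 120° is eclipsed with OH at 120° (2.1); Cl at 240° is eclipsed with CH2Cl at 240° (2.4). Total 5.6 kcal/mol.
C is eclipsed. H at 0° is eclipsed with CH2Cl at 0° (2.0); CH3 at 120° is eclipsed with H at 120° (1.8); Cl at 240° is eclipsed with OH at 240° (1.9). Total 5.7 kcal/mol.
A has the lowest total (2.3 kcal/mol).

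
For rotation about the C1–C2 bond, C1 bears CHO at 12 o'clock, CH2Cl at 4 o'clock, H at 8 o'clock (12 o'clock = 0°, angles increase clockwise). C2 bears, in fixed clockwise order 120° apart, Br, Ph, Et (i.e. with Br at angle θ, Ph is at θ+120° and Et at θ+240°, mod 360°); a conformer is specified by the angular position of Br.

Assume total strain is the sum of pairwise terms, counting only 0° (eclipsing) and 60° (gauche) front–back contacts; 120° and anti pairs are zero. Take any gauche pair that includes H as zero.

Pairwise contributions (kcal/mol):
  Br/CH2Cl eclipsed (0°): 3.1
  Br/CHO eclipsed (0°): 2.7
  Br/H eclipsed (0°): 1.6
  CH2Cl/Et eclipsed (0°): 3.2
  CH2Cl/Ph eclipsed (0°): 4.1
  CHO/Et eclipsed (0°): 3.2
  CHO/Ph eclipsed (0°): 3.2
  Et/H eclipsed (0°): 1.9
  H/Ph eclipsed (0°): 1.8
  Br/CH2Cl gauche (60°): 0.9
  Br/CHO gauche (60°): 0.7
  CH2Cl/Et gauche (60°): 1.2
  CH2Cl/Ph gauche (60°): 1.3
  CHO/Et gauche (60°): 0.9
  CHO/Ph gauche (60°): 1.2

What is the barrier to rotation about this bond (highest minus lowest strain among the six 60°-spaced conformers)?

4.9 kcal/mol

Br at 0° (eclipsed): CHO–Br eclipsed, CH2Cl–Ph eclipsed, H–Et eclipsed; 2.7 + 4.1 + 1.9 = 8.7 kcal/mol.
Br at 60° (staggered): CHO–Br gauche, CHO–Et gauche, CH2Cl–Br gauche, CH2Cl–Ph gauche; 0.7 + 0.9 + 0.9 + 1.3 = 3.8 kcal/mol.
Br at 120° (eclipsed): CHO–Et eclipsed, CH2Cl–Br eclipsed, H–Ph eclipsed; 3.2 + 3.1 + 1.8 = 8.1 kcal/mol.
Br at 180° (staggered): CHO–Ph gauche, CHO–Et gauche, CH2Cl–Br gauche, CH2Cl–Et gauche; 1.2 + 0.9 + 0.9 + 1.2 = 4.2 kcal/mol.
Br at 240° (eclipsed): CHO–Ph eclipsed, CH2Cl–Et eclipsed, H–Br eclipsed; 3.2 + 3.2 + 1.6 = 8.0 kcal/mol.
Br at 300° (staggered): CHO–Br gauche, CHO–Ph gauche, CH2Cl–Ph gauche, CH2Cl–Et gauche; 0.7 + 1.2 + 1.3 + 1.2 = 4.4 kcal/mol.
Max at 0° (8.7 kcal/mol), min at 60° (3.8 kcal/mol); barrier = 4.9 kcal/mol.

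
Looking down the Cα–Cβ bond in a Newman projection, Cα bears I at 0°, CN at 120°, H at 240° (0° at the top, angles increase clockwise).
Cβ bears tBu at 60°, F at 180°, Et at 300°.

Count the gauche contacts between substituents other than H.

4

Non-H gauche pairs: I(0°)/tBu(60°); I(0°)/Et(300°); CN(120°)/tBu(60°); CN(120°)/F(180°) — 4 interactions.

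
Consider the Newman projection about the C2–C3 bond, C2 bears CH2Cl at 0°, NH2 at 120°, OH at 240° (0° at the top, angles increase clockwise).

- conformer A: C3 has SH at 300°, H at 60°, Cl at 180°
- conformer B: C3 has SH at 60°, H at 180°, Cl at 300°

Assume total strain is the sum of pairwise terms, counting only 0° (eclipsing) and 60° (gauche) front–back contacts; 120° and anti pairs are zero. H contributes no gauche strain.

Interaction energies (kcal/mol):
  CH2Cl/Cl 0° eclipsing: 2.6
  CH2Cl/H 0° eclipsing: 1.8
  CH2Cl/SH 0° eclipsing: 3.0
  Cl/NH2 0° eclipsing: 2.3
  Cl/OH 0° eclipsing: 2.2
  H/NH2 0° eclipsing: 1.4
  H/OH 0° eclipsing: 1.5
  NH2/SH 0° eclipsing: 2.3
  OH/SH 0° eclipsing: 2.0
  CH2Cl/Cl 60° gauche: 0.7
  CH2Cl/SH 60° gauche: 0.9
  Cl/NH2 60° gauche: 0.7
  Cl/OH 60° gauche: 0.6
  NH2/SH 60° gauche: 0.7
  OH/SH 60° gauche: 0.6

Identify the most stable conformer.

A

A (staggered): CH2Cl–SH gauche, NH2–Cl gauche, OH–SH gauche, OH–Cl gauche; 0.9 + 0.7 + 0.6 + 0.6 = 2.8 kcal/mol.
B (staggered): CH2Cl–SH gauche, CH2Cl–Cl gauche, NH2–SH gauche, OH–Cl gauche; 0.9 + 0.7 + 0.7 + 0.6 = 2.9 kcal/mol.
A has the lowest total (2.8 kcal/mol).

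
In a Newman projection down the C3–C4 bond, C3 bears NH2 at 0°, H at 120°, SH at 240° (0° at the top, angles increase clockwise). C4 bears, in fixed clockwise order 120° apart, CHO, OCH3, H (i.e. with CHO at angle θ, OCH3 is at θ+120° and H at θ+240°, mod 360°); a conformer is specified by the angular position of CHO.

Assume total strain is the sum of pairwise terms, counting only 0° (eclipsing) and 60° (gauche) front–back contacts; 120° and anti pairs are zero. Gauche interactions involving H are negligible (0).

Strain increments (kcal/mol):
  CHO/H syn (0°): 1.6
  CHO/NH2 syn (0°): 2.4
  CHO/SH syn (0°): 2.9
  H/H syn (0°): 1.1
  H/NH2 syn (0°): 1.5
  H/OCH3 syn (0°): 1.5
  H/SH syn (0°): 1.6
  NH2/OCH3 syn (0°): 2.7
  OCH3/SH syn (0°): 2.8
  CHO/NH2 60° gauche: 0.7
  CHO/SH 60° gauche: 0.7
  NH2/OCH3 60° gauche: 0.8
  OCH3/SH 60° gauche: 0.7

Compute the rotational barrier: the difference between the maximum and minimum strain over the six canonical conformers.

5.3 kcal/mol

CHO at 0° is eclipsed. NH2 at 0° is eclipsed with CHO at 0° (2.4); H at 120° is eclipsed with OCH3 at 120° (1.5); SH at 240° is eclipsed with H at 240° (1.6). Total 5.5 kcal/mol.
CHO at 60° is staggered. NH2 at 0° is gauche with CHO at 60° (0.7); SH at 240° is gauche with OCH3 at 180° (0.7). Total 1.4 kcal/mol.
CHO at 120° is eclipsed. NH2 at 0° is eclipsed with H at 0° (1.5); H at 120° is eclipsed with CHO at 120° (1.6); SH at 240° is eclipsed with OCH3 at 240° (2.8). Total 5.9 kcal/mol.
CHO at 180° is staggered. NH2 at 0° is gauche with OCH3 at 300° (0.8); SH at 240° is gauche with CHO at 180° (0.7); SH at 240° is gauche with OCH3 at 300° (0.7). Total 2.2 kcal/mol.
CHO at 240° is eclipsed. NH2 at 0° is eclipsed with OCH3 at 0° (2.7); H at 120° is eclipsed with H at 120° (1.1); SH at 240° is eclipsed with CHO at 240° (2.9). Total 6.7 kcal/mol.
CHO at 300° is staggered. NH2 at 0° is gauche with CHO at 300° (0.7); NH2 at 0° is gauche with OCH3 at 60° (0.8); SH at 240° is gauche with CHO at 300° (0.7). Total 2.2 kcal/mol.
Max at 240° (6.7 kcal/mol), min at 60° (1.4 kcal/mol); barrier = 5.3 kcal/mol.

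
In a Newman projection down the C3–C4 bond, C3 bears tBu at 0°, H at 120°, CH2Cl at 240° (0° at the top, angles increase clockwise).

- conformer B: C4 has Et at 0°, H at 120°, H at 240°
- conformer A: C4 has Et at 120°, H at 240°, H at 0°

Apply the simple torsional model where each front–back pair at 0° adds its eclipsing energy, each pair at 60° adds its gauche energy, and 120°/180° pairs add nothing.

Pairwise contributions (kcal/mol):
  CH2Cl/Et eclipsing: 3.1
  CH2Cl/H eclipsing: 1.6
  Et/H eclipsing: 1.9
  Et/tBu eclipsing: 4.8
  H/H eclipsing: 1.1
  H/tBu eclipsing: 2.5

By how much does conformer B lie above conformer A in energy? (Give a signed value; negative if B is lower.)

B (eclipsed): tBu–Et eclipsed, H–H eclipsed, CH2Cl–H eclipsed; 4.8 + 1.1 + 1.6 = 7.5 kcal/mol.
A (eclipsed): tBu–H eclipsed, H–Et eclipsed, CH2Cl–H eclipsed; 2.5 + 1.9 + 1.6 = 6.0 kcal/mol.
E(B) − E(A) = 7.5 − 6.0 = +1.5 kcal/mol.

+1.5 kcal/mol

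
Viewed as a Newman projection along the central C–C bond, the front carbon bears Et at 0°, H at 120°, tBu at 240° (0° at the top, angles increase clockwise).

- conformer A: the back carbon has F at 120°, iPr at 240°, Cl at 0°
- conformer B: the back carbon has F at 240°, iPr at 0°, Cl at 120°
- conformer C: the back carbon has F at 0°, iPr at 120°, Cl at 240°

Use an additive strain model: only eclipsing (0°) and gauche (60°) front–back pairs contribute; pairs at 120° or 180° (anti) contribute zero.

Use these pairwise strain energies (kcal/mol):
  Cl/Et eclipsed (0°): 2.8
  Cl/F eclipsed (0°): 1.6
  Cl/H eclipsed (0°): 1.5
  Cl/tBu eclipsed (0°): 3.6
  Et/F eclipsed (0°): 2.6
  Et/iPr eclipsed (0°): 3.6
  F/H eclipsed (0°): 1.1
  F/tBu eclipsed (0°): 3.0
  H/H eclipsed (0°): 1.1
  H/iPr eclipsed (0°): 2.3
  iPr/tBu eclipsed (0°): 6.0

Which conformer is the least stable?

A is eclipsed. Et at 0° is eclipsed with Cl at 0° (2.8); H at 120° is eclipsed with F at 120° (1.1); tBu at 240° is eclipsed with iPr at 240° (6.0). Total 9.9 kcal/mol.
B is eclipsed. Et at 0° is eclipsed with iPr at 0° (3.6); H at 120° is eclipsed with Cl at 120° (1.5); tBu at 240° is eclipsed with F at 240° (3.0). Total 8.1 kcal/mol.
C is eclipsed. Et at 0° is eclipsed with F at 0° (2.6); H at 120° is eclipsed with iPr at 120° (2.3); tBu at 240° is eclipsed with Cl at 240° (3.6). Total 8.5 kcal/mol.
A has the highest total (9.9 kcal/mol).

A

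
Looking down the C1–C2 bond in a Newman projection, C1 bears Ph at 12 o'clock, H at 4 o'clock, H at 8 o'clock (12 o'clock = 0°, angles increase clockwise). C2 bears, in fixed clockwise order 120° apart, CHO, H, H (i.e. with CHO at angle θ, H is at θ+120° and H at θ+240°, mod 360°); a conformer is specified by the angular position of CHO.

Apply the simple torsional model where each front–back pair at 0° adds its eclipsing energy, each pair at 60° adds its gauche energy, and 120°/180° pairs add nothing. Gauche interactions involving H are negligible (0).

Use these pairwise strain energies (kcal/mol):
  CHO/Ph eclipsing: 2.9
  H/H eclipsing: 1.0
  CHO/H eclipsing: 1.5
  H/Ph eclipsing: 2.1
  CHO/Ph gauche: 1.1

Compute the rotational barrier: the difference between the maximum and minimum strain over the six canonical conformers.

CHO at 0° (eclipsed): Ph(0°)/CHO(0°) eclipsed 2.9; H(120°)/H(120°) eclipsed 1.0; H(240°)/H(240°) eclipsed 1.0 → 4.9 kcal/mol.
CHO at 60° (staggered): Ph(0°)/CHO(60°) gauche 1.1 → 1.1 kcal/mol.
CHO at 120° (eclipsed): Ph(0°)/H(0°) eclipsed 2.1; H(120°)/CHO(120°) eclipsed 1.5; H(240°)/H(240°) eclipsed 1.0 → 4.6 kcal/mol.
CHO at 180° (staggered): no non-H gauche contacts → 0.0 kcal/mol.
CHO at 240° (eclipsed): Ph(0°)/H(0°) eclipsed 2.1; H(120°)/H(120°) eclipsed 1.0; H(240°)/CHO(240°) eclipsed 1.5 → 4.6 kcal/mol.
CHO at 300° (staggered): Ph(0°)/CHO(300°) gauche 1.1 → 1.1 kcal/mol.
Max at 0° (4.9 kcal/mol), min at 180° (0.0 kcal/mol); barrier = 4.9 kcal/mol.

4.9 kcal/mol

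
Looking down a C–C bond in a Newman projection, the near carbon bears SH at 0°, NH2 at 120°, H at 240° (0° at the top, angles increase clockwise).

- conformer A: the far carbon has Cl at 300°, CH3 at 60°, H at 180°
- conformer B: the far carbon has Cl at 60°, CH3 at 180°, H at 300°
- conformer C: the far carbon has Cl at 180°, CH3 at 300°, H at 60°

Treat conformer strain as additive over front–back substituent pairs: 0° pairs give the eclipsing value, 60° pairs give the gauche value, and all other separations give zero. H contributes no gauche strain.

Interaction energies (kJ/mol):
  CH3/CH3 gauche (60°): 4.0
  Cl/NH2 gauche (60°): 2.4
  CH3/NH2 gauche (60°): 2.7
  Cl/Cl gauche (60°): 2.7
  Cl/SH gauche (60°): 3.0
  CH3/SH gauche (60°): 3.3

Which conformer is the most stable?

C

A (staggered): SH(0°)/Cl(300°) gauche 3.0; SH(0°)/CH3(60°) gauche 3.3; NH2(120°)/CH3(60°) gauche 2.7 → 9.0 kJ/mol.
B (staggered): SH(0°)/Cl(60°) gauche 3.0; NH2(120°)/Cl(60°) gauche 2.4; NH2(120°)/CH3(180°) gauche 2.7 → 8.1 kJ/mol.
C (staggered): SH(0°)/CH3(300°) gauche 3.3; NH2(120°)/Cl(180°) gauche 2.4 → 5.7 kJ/mol.
C has the lowest total (5.7 kJ/mol).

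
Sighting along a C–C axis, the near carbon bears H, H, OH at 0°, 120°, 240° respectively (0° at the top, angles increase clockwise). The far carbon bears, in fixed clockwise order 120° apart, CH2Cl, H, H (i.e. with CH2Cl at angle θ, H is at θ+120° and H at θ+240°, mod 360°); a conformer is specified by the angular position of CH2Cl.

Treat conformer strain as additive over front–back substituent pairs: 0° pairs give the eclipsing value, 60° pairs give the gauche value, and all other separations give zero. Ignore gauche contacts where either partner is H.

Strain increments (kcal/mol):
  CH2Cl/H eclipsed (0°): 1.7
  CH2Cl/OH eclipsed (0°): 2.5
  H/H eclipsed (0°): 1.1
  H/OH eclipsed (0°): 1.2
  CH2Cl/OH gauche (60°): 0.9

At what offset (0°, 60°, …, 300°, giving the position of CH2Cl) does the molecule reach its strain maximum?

240°

CH2Cl at 0° is eclipsed. H at 0° is eclipsed with CH2Cl at 0° (1.7); H at 120° is eclipsed with H at 120° (1.1); OH at 240° is eclipsed with H at 240° (1.2). Total 4.0 kcal/mol.
CH2Cl at 60° (staggered): no non-H gauche contacts → 0.0 kcal/mol.
CH2Cl at 120° is eclipsed. H at 0° is eclipsed with H at 0° (1.1); H at 120° is eclipsed with CH2Cl at 120° (1.7); OH at 240° is eclipsed with H at 240° (1.2). Total 4.0 kcal/mol.
CH2Cl at 180° is staggered. OH at 240° is gauche with CH2Cl at 180° (0.9). Total 0.9 kcal/mol.
CH2Cl at 240° is eclipsed. H at 0° is eclipsed with H at 0° (1.1); H at 120° is eclipsed with H at 120° (1.1); OH at 240° is eclipsed with CH2Cl at 240° (2.5). Total 4.7 kcal/mol.
CH2Cl at 300° is staggered. OH at 240° is gauche with CH2Cl at 300° (0.9). Total 0.9 kcal/mol.
The maximum (4.7 kcal/mol) occurs with CH2Cl at 240°.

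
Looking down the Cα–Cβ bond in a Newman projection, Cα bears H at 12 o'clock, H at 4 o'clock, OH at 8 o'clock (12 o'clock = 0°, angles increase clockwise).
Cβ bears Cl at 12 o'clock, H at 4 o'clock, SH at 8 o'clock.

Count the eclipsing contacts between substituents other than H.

Non-H eclipsing pairs: OH(240°)/SH(240°) — 1 interaction.

1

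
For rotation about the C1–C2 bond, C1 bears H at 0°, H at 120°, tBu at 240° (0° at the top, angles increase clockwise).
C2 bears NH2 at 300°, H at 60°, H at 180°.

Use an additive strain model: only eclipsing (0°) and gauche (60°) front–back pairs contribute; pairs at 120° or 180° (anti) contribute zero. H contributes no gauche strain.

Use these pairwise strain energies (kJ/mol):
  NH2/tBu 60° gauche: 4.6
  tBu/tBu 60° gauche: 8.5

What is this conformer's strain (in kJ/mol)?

4.6 kJ/mol

This conformer (staggered): tBu–NH2 gauche; 4.6 = 4.6 kJ/mol.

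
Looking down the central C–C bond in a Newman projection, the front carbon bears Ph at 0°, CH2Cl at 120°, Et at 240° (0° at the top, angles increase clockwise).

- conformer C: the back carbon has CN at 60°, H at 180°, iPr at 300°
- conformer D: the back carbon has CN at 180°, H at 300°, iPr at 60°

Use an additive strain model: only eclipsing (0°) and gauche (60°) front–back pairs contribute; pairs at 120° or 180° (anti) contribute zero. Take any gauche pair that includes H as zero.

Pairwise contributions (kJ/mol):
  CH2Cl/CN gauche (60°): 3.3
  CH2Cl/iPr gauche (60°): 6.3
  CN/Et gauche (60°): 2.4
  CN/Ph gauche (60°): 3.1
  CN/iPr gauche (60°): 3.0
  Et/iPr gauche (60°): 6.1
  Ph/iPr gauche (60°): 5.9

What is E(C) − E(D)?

C (staggered): Ph(0°)/CN(60°) gauche 3.1; Ph(0°)/iPr(300°) gauche 5.9; CH2Cl(120°)/CN(60°) gauche 3.3; Et(240°)/iPr(300°) gauche 6.1 → 18.4 kJ/mol.
D (staggered): Ph(0°)/iPr(60°) gauche 5.9; CH2Cl(120°)/CN(180°) gauche 3.3; CH2Cl(120°)/iPr(60°) gauche 6.3; Et(240°)/CN(180°) gauche 2.4 → 17.9 kJ/mol.
E(C) − E(D) = 18.4 − 17.9 = +0.5 kJ/mol.

+0.5 kJ/mol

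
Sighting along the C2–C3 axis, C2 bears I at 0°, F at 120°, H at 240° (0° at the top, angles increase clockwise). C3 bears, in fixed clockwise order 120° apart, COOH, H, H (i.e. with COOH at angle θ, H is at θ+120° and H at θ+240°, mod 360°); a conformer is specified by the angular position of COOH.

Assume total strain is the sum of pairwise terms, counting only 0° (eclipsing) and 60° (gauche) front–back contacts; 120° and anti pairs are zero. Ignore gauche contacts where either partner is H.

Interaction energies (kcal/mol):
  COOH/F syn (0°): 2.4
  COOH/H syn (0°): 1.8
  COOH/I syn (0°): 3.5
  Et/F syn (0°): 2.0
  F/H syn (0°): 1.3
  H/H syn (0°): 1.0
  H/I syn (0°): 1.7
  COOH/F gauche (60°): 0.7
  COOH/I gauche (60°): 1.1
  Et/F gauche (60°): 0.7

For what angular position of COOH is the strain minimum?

180°

COOH at 0° (eclipsed): I(0°)/COOH(0°) eclipsed 3.5; F(120°)/H(120°) eclipsed 1.3; H(240°)/H(240°) eclipsed 1.0 → 5.8 kcal/mol.
COOH at 60° (staggered): I(0°)/COOH(60°) gauche 1.1; F(120°)/COOH(60°) gauche 0.7 → 1.8 kcal/mol.
COOH at 120° (eclipsed): I(0°)/H(0°) eclipsed 1.7; F(120°)/COOH(120°) eclipsed 2.4; H(240°)/H(240°) eclipsed 1.0 → 5.1 kcal/mol.
COOH at 180° (staggered): F(120°)/COOH(180°) gauche 0.7 → 0.7 kcal/mol.
COOH at 240° (eclipsed): I(0°)/H(0°) eclipsed 1.7; F(120°)/H(120°) eclipsed 1.3; H(240°)/COOH(240°) eclipsed 1.8 → 4.8 kcal/mol.
COOH at 300° (staggered): I(0°)/COOH(300°) gauche 1.1 → 1.1 kcal/mol.
The minimum (0.7 kcal/mol) occurs with COOH at 180°.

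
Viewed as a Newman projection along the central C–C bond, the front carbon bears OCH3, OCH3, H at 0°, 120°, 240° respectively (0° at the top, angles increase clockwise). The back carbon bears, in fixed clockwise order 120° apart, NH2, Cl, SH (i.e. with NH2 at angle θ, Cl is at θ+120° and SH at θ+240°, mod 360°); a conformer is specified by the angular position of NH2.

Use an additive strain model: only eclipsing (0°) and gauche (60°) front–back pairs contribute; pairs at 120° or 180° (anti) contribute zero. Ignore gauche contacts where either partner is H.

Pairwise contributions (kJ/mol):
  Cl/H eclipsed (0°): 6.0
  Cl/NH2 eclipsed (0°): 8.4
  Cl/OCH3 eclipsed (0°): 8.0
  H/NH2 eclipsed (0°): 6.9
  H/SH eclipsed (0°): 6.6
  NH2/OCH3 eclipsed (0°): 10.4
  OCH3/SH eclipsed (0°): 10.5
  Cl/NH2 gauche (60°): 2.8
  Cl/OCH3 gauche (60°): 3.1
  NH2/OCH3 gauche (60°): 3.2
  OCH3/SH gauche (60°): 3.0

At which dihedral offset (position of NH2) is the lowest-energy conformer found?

NH2 at 0° (eclipsed): OCH3(0°)/NH2(0°) eclipsed 10.4; OCH3(120°)/Cl(120°) eclipsed 8.0; H(240°)/SH(240°) eclipsed 6.6 → 25.0 kJ/mol.
NH2 at 60° (staggered): OCH3(0°)/NH2(60°) gauche 3.2; OCH3(0°)/SH(300°) gauche 3.0; OCH3(120°)/NH2(60°) gauche 3.2; OCH3(120°)/Cl(180°) gauche 3.1 → 12.5 kJ/mol.
NH2 at 120° (eclipsed): OCH3(0°)/SH(0°) eclipsed 10.5; OCH3(120°)/NH2(120°) eclipsed 10.4; H(240°)/Cl(240°) eclipsed 6.0 → 26.9 kJ/mol.
NH2 at 180° (staggered): OCH3(0°)/Cl(300°) gauche 3.1; OCH3(0°)/SH(60°) gauche 3.0; OCH3(120°)/NH2(180°) gauche 3.2; OCH3(120°)/SH(60°) gauche 3.0 → 12.3 kJ/mol.
NH2 at 240° (eclipsed): OCH3(0°)/Cl(0°) eclipsed 8.0; OCH3(120°)/SH(120°) eclipsed 10.5; H(240°)/NH2(240°) eclipsed 6.9 → 25.4 kJ/mol.
NH2 at 300° (staggered): OCH3(0°)/NH2(300°) gauche 3.2; OCH3(0°)/Cl(60°) gauche 3.1; OCH3(120°)/Cl(60°) gauche 3.1; OCH3(120°)/SH(180°) gauche 3.0 → 12.4 kJ/mol.
The minimum (12.3 kJ/mol) occurs with NH2 at 180°.

180°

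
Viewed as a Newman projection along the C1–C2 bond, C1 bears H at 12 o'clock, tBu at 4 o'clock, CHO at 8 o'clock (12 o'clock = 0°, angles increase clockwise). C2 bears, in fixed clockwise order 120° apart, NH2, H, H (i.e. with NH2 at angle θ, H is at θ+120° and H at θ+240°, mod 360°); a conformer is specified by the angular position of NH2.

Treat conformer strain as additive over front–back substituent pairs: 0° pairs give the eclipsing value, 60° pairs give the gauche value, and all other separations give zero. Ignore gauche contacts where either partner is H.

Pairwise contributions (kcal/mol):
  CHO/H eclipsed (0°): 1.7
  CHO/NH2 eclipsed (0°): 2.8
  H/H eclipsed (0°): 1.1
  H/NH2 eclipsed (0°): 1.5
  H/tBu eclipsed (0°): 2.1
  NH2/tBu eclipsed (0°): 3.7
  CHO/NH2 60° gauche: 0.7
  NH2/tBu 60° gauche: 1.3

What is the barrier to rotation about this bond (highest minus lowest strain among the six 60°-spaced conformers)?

NH2 at 0° (eclipsed): H–NH2 eclipsed, tBu–H eclipsed, CHO–H eclipsed; 1.5 + 2.1 + 1.7 = 5.3 kcal/mol.
NH2 at 60° (staggered): tBu–NH2 gauche; 1.3 = 1.3 kcal/mol.
NH2 at 120° (eclipsed): H–H eclipsed, tBu–NH2 eclipsed, CHO–H eclipsed; 1.1 + 3.7 + 1.7 = 6.5 kcal/mol.
NH2 at 180° (staggered): tBu–NH2 gauche, CHO–NH2 gauche; 1.3 + 0.7 = 2.0 kcal/mol.
NH2 at 240° (eclipsed): H–H eclipsed, tBu–H eclipsed, CHO–NH2 eclipsed; 1.1 + 2.1 + 2.8 = 6.0 kcal/mol.
NH2 at 300° (staggered): CHO–NH2 gauche; 0.7 = 0.7 kcal/mol.
Max at 120° (6.5 kcal/mol), min at 300° (0.7 kcal/mol); barrier = 5.8 kcal/mol.

5.8 kcal/mol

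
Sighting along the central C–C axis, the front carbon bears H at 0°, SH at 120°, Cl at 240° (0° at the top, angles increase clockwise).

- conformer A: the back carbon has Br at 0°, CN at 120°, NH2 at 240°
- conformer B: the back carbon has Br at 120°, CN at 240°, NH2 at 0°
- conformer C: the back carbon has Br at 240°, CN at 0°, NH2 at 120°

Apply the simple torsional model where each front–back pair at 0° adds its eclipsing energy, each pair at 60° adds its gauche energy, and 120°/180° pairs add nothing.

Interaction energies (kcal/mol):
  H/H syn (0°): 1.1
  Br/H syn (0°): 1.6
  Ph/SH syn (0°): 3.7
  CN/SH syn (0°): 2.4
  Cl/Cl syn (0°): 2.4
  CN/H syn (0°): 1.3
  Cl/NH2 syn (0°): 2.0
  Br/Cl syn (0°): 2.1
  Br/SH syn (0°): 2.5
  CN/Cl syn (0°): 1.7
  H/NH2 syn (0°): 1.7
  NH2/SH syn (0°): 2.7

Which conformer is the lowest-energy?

B

A (eclipsed): H(0°)/Br(0°) eclipsed 1.6; SH(120°)/CN(120°) eclipsed 2.4; Cl(240°)/NH2(240°) eclipsed 2.0 → 6.0 kcal/mol.
B (eclipsed): H(0°)/NH2(0°) eclipsed 1.7; SH(120°)/Br(120°) eclipsed 2.5; Cl(240°)/CN(240°) eclipsed 1.7 → 5.9 kcal/mol.
C (eclipsed): H(0°)/CN(0°) eclipsed 1.3; SH(120°)/NH2(120°) eclipsed 2.7; Cl(240°)/Br(240°) eclipsed 2.1 → 6.1 kcal/mol.
B has the lowest total (5.9 kcal/mol).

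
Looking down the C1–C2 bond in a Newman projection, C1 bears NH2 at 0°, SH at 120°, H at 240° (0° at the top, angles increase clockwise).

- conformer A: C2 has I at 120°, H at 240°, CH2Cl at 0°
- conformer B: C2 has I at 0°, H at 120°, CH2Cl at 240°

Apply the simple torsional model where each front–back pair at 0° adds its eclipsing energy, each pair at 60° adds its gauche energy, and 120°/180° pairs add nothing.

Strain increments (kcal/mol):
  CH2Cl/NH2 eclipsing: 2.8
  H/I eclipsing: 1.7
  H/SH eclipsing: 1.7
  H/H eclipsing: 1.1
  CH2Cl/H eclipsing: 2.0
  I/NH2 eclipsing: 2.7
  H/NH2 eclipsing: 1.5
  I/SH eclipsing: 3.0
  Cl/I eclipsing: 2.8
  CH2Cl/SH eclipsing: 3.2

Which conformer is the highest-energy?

A (eclipsed): NH2(0°)/CH2Cl(0°) eclipsed 2.8; SH(120°)/I(120°) eclipsed 3.0; H(240°)/H(240°) eclipsed 1.1 → 6.9 kcal/mol.
B (eclipsed): NH2(0°)/I(0°) eclipsed 2.7; SH(120°)/H(120°) eclipsed 1.7; H(240°)/CH2Cl(240°) eclipsed 2.0 → 6.4 kcal/mol.
A has the highest total (6.9 kcal/mol).

A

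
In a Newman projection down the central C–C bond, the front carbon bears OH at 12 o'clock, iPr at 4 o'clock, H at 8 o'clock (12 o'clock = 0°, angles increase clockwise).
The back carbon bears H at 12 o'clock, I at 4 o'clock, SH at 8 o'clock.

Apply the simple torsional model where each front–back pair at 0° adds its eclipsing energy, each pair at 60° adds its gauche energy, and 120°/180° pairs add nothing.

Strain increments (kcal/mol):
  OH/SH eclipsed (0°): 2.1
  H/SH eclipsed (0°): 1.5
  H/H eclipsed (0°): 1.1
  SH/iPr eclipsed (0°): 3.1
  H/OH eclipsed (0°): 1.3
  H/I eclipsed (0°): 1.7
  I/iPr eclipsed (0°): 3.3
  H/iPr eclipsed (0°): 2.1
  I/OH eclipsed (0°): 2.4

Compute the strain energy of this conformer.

This conformer (eclipsed): OH(0°)/H(0°) eclipsed 1.3; iPr(120°)/I(120°) eclipsed 3.3; H(240°)/SH(240°) eclipsed 1.5 → 6.1 kcal/mol.

6.1 kcal/mol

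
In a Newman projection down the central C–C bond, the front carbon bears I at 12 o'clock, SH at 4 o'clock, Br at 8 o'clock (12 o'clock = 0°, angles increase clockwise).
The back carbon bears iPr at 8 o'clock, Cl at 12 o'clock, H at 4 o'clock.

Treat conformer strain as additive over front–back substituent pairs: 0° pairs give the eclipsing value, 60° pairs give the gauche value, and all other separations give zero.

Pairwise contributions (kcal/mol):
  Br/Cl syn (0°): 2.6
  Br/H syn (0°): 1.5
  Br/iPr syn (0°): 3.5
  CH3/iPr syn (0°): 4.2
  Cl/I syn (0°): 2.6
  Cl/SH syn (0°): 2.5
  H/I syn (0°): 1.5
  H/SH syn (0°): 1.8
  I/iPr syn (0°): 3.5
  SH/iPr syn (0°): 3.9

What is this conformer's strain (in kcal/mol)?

7.9 kcal/mol

This conformer (eclipsed): I–Cl eclipsed, SH–H eclipsed, Br–iPr eclipsed; 2.6 + 1.8 + 3.5 = 7.9 kcal/mol.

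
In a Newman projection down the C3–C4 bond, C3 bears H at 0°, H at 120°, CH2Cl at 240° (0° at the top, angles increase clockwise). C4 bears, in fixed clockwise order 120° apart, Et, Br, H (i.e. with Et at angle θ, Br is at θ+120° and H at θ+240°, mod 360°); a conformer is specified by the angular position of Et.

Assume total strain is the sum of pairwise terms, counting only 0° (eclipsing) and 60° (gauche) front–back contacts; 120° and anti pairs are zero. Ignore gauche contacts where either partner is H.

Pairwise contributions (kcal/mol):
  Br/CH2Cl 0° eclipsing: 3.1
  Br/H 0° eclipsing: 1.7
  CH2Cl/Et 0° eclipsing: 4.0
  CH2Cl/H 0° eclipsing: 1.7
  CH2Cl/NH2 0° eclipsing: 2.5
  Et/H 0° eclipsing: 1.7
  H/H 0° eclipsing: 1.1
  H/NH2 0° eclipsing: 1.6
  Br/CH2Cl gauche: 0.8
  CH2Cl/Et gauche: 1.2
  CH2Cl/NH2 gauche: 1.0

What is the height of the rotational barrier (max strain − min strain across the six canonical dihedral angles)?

6.0 kcal/mol

Et at 0° is eclipsed. H at 0° is eclipsed with Et at 0° (1.7); H at 120° is eclipsed with Br at 120° (1.7); CH2Cl at 240° is eclipsed with H at 240° (1.7). Total 5.1 kcal/mol.
Et at 60° is staggered. CH2Cl at 240° is gauche with Br at 180° (0.8). Total 0.8 kcal/mol.
Et at 120° is eclipsed. H at 0° is eclipsed with H at 0° (1.1); H at 120° is eclipsed with Et at 120° (1.7); CH2Cl at 240° is eclipsed with Br at 240° (3.1). Total 5.9 kcal/mol.
Et at 180° is staggered. CH2Cl at 240° is gauche with Et at 180° (1.2); CH2Cl at 240° is gauche with Br at 300° (0.8). Total 2.0 kcal/mol.
Et at 240° is eclipsed. H at 0° is eclipsed with Br at 0° (1.7); H at 120° is eclipsed with H at 120° (1.1); CH2Cl at 240° is eclipsed with Et at 240° (4.0). Total 6.8 kcal/mol.
Et at 300° is staggered. CH2Cl at 240° is gauche with Et at 300° (1.2). Total 1.2 kcal/mol.
Max at 240° (6.8 kcal/mol), min at 60° (0.8 kcal/mol); barrier = 6.0 kcal/mol.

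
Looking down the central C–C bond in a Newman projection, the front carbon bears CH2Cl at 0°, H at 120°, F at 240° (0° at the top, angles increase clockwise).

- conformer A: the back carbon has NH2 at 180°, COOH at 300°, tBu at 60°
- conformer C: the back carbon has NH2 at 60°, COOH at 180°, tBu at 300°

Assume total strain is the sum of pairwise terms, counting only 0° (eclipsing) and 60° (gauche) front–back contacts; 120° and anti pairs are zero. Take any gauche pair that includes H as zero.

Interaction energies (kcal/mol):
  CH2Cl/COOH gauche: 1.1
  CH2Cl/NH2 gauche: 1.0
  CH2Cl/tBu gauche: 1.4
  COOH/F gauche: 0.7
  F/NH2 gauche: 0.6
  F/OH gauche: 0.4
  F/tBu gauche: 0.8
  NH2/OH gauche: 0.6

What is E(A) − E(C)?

-0.1 kcal/mol

A is staggered. CH2Cl at 0° is gauche with COOH at 300° (1.1); CH2Cl at 0° is gauche with tBu at 60° (1.4); F at 240° is gauche with NH2 at 180° (0.6); F at 240° is gauche with COOH at 300° (0.7). Total 3.8 kcal/mol.
C is staggered. CH2Cl at 0° is gauche with NH2 at 60° (1.0); CH2Cl at 0° is gauche with tBu at 300° (1.4); F at 240° is gauche with COOH at 180° (0.7); F at 240° is gauche with tBu at 300° (0.8). Total 3.9 kcal/mol.
E(A) − E(C) = 3.8 − 3.9 = -0.1 kcal/mol.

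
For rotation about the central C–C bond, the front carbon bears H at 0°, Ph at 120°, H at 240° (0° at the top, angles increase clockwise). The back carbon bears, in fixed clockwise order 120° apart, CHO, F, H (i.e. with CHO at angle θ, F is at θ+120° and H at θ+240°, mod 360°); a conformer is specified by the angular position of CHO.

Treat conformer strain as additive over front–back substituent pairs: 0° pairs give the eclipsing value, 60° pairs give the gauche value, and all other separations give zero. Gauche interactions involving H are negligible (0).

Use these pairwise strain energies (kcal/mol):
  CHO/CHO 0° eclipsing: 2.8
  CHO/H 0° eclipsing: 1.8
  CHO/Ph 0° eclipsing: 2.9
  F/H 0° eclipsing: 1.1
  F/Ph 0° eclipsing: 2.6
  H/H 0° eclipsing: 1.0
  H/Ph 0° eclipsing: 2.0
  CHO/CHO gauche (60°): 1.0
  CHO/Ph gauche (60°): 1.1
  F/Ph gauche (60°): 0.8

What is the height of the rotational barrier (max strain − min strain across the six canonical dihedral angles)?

4.6 kcal/mol

CHO at 0° (eclipsed): H–CHO eclipsed, Ph–F eclipsed, H–H eclipsed; 1.8 + 2.6 + 1.0 = 5.4 kcal/mol.
CHO at 60° (staggered): Ph–CHO gauche, Ph–F gauche; 1.1 + 0.8 = 1.9 kcal/mol.
CHO at 120° (eclipsed): H–H eclipsed, Ph–CHO eclipsed, H–F eclipsed; 1.0 + 2.9 + 1.1 = 5.0 kcal/mol.
CHO at 180° (staggered): Ph–CHO gauche; 1.1 = 1.1 kcal/mol.
CHO at 240° (eclipsed): H–F eclipsed, Ph–H eclipsed, H–CHO eclipsed; 1.1 + 2.0 + 1.8 = 4.9 kcal/mol.
CHO at 300° (staggered): Ph–F gauche; 0.8 = 0.8 kcal/mol.
Max at 0° (5.4 kcal/mol), min at 300° (0.8 kcal/mol); barrier = 4.6 kcal/mol.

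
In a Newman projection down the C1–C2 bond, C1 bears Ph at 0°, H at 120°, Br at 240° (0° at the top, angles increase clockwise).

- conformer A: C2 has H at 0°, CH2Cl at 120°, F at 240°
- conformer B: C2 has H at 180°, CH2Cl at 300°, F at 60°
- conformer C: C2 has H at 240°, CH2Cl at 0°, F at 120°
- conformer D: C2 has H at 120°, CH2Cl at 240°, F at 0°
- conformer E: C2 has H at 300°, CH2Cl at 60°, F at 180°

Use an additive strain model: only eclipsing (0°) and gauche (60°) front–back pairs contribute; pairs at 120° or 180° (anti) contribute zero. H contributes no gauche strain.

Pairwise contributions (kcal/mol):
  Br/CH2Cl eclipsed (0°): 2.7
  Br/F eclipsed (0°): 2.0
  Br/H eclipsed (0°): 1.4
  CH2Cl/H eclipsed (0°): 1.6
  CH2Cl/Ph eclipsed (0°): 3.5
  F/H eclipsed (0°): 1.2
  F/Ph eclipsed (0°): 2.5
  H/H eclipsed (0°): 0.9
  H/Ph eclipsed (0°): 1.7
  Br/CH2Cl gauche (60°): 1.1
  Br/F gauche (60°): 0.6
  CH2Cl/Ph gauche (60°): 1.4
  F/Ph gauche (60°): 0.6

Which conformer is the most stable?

A (eclipsed): Ph(0°)/H(0°) eclipsed 1.7; H(120°)/CH2Cl(120°) eclipsed 1.6; Br(240°)/F(240°) eclipsed 2.0 → 5.3 kcal/mol.
B (staggered): Ph(0°)/CH2Cl(300°) gauche 1.4; Ph(0°)/F(60°) gauche 0.6; Br(240°)/CH2Cl(300°) gauche 1.1 → 3.1 kcal/mol.
C (eclipsed): Ph(0°)/CH2Cl(0°) eclipsed 3.5; H(120°)/F(120°) eclipsed 1.2; Br(240°)/H(240°) eclipsed 1.4 → 6.1 kcal/mol.
D (eclipsed): Ph(0°)/F(0°) eclipsed 2.5; H(120°)/H(120°) eclipsed 0.9; Br(240°)/CH2Cl(240°) eclipsed 2.7 → 6.1 kcal/mol.
E (staggered): Ph(0°)/CH2Cl(60°) gauche 1.4; Br(240°)/F(180°) gauche 0.6 → 2.0 kcal/mol.
E has the lowest total (2.0 kcal/mol).

E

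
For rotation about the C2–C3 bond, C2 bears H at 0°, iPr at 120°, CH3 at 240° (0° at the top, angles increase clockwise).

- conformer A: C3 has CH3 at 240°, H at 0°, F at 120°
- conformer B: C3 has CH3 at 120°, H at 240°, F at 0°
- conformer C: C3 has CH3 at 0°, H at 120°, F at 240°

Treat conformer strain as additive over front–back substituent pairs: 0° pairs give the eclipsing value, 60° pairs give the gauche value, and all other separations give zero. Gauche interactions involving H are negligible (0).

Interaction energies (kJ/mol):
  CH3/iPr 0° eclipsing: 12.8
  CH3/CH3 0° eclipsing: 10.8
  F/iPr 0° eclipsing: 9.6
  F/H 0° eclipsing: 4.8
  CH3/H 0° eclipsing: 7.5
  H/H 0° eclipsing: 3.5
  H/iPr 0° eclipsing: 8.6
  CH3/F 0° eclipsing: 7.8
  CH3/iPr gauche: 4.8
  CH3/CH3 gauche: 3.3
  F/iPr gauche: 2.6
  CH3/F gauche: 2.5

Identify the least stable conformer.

B

A is eclipsed. H at 0° is eclipsed with H at 0° (3.5); iPr at 120° is eclipsed with F at 120° (9.6); CH3 at 240° is eclipsed with CH3 at 240° (10.8). Total 23.9 kJ/mol.
B is eclipsed. H at 0° is eclipsed with F at 0° (4.8); iPr at 120° is eclipsed with CH3 at 120° (12.8); CH3 at 240° is eclipsed with H at 240° (7.5). Total 25.1 kJ/mol.
C is eclipsed. H at 0° is eclipsed with CH3 at 0° (7.5); iPr at 120° is eclipsed with H at 120° (8.6); CH3 at 240° is eclipsed with F at 240° (7.8). Total 23.9 kJ/mol.
B has the highest total (25.1 kJ/mol).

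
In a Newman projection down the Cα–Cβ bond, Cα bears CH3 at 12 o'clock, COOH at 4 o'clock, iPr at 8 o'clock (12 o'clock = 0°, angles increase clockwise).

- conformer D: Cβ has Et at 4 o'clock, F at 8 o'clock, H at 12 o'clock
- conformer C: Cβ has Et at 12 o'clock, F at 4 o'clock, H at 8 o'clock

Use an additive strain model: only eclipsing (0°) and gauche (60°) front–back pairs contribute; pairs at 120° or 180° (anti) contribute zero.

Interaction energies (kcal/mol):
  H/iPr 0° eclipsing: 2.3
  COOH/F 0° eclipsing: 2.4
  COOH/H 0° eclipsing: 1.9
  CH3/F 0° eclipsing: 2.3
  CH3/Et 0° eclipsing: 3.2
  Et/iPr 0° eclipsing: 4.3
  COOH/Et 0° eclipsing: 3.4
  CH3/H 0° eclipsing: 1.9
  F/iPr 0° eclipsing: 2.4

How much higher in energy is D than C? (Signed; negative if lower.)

D (eclipsed): CH3–H eclipsed, COOH–Et eclipsed, iPr–F eclipsed; 1.9 + 3.4 + 2.4 = 7.7 kcal/mol.
C (eclipsed): CH3–Et eclipsed, COOH–F eclipsed, iPr–H eclipsed; 3.2 + 2.4 + 2.3 = 7.9 kcal/mol.
E(D) − E(C) = 7.7 − 7.9 = -0.2 kcal/mol.

-0.2 kcal/mol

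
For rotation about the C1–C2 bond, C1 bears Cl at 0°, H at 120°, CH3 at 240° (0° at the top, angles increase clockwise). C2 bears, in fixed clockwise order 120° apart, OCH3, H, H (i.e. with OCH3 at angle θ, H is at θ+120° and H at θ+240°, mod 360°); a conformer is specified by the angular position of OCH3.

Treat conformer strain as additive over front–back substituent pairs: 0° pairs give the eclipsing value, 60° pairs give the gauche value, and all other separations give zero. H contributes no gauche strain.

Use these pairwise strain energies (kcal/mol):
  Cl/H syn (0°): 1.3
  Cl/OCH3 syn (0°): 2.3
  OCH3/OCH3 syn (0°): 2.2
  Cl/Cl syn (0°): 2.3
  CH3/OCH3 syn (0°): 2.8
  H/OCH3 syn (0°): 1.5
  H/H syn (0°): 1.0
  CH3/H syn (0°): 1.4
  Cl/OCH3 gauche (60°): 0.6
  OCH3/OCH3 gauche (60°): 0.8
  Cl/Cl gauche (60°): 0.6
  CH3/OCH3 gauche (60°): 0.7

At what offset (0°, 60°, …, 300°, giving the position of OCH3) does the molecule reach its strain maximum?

240°

OCH3 at 0° is eclipsed. Cl at 0° is eclipsed with OCH3 at 0° (2.3); H at 120° is eclipsed with H at 120° (1.0); CH3 at 240° is eclipsed with H at 240° (1.4). Total 4.7 kcal/mol.
OCH3 at 60° is staggered. Cl at 0° is gauche with OCH3 at 60° (0.6). Total 0.6 kcal/mol.
OCH3 at 120° is eclipsed. Cl at 0° is eclipsed with H at 0° (1.3); H at 120° is eclipsed with OCH3 at 120° (1.5); CH3 at 240° is eclipsed with H at 240° (1.4). Total 4.2 kcal/mol.
OCH3 at 180° is staggered. CH3 at 240° is gauche with OCH3 at 180° (0.7). Total 0.7 kcal/mol.
OCH3 at 240° is eclipsed. Cl at 0° is eclipsed with H at 0° (1.3); H at 120° is eclipsed with H at 120° (1.0); CH3 at 240° is eclipsed with OCH3 at 240° (2.8). Total 5.1 kcal/mol.
OCH3 at 300° is staggered. Cl at 0° is gauche with OCH3 at 300° (0.6); CH3 at 240° is gauche with OCH3 at 300° (0.7). Total 1.3 kcal/mol.
The maximum (5.1 kcal/mol) occurs with OCH3 at 240°.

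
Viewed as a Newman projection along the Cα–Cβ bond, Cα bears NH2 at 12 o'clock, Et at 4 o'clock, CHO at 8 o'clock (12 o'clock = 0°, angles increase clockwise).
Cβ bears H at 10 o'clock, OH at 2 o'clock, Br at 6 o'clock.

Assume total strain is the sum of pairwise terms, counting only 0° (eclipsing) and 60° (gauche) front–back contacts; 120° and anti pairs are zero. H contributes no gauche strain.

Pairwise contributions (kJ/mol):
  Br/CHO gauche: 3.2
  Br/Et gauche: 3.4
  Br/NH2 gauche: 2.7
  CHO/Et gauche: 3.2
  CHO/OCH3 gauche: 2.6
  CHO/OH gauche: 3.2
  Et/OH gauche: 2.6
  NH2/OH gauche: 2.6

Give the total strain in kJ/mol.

11.8 kJ/mol

This conformer (staggered): NH2(0°)/OH(60°) gauche 2.6; Et(120°)/OH(60°) gauche 2.6; Et(120°)/Br(180°) gauche 3.4; CHO(240°)/Br(180°) gauche 3.2 → 11.8 kJ/mol.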